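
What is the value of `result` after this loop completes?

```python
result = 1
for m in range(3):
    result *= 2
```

2^3 = 8
`result` takes the values: 1 → 2 → 4 → 8

Answer: 8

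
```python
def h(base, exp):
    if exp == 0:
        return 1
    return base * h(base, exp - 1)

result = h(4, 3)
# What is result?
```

h(4, 3) = 4 * 4 * 4 = 64

Answer: 64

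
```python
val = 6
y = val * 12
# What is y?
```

Trace:
`val = 6` → val = 6
`y = val * 12` → y = 72
So y = 72

Answer: 72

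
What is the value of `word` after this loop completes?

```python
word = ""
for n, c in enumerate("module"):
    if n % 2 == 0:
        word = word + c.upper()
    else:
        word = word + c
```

Uppercase even positions in 'module'
`word` takes the values: "" → "M" → "Mo" → "MoD" → "MoDu" → "MoDuL" → "MoDuLe"

Answer: "MoDuLe"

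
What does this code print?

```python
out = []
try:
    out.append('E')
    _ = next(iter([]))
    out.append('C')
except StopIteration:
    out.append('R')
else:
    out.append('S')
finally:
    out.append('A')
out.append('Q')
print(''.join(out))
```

Execution trace: 'E' (try body) → 'R' (except StopIteration) → 'A' (finally) → 'Q' (after the try/except). Output: ERAQ

Answer: ERAQ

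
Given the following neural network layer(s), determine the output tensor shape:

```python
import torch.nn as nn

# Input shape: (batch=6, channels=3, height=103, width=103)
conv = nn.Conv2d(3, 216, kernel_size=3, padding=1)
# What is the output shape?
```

Input: (6, 3, 103, 103) -> Output: (6, 216, 103, 103)

Answer: (6, 216, 103, 103)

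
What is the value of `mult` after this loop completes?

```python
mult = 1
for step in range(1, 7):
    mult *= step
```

6! = 720
`mult` takes the values: 1 → 2 → 6 → 24 → 120 → 720

Answer: 720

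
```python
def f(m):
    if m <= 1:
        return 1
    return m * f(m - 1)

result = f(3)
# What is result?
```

f(3) = 3 * 2 * 1 = 6

Answer: 6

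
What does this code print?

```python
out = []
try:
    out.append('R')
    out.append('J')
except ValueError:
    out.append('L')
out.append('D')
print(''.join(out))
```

Execution trace: 'R' (try body) → 'J' (try body, no exception) → 'D' (after the try/except). Output: RJD

Answer: RJD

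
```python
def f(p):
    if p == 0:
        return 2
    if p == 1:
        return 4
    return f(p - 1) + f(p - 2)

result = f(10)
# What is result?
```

Build up from base cases: f(0)=2, f(1)=4, f(2)=6, f(3)=10, f(4)=16, f(5)=26, f(6)=42, ..., f(10)=288

Answer: 288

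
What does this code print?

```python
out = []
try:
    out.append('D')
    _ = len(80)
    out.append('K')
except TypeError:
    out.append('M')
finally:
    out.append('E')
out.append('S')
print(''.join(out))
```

Execution trace: 'D' (try body) → 'M' (except TypeError) → 'E' (finally) → 'S' (after the try/except). Output: DMES

Answer: DMES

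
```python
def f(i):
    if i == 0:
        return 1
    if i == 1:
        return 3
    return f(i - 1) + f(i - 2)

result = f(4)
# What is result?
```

Build up from base cases: f(0)=1, f(1)=3, f(2)=4, f(3)=7, f(4)=11

Answer: 11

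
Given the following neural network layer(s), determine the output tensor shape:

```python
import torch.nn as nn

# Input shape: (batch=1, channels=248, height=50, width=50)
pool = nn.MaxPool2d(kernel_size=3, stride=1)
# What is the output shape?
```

Input: (1, 248, 50, 50) -> Output: (1, 248, 48, 48)

Answer: (1, 248, 48, 48)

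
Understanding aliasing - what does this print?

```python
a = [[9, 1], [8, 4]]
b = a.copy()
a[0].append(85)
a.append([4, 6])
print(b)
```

Key concept: shallow copy with nested lists.
Step by step:
`a = [[9, 1], [8, 4]]` → a = [[9, 1], [8, 4]]
`b = a.copy()` → b = [[9, 1], [8, 4]]
`a[0].append(85)` → a = [[9, 1, 85], [8, 4]]; b = [[9, 1, 85], [8, 4]]
`a.append([4, 6])` → a = [[9, 1, 85], [8, 4], [4, 6]]
`print(b)` → prints [[9, 1, 85], [8, 4]]

Answer: [[9, 1, 85], [8, 4]]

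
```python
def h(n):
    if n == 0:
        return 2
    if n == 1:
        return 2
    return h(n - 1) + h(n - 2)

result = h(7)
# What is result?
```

Build up from base cases: h(0)=2, h(1)=2, h(2)=4, h(3)=6, h(4)=10, h(5)=16, h(6)=26, ..., h(7)=42

Answer: 42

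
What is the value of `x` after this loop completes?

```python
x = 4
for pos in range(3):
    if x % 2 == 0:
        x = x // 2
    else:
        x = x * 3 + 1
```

Collatz-style transformation from 4
`x` takes the values: 4 → 2 → 1 → 4

Answer: 4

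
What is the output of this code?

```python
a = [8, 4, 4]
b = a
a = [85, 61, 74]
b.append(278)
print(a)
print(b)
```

Key concept: rebinding vs mutation: a is rebound to a new list, b still points at the original.
Step by step:
`a = [8, 4, 4]` → a = [8, 4, 4]
`b = a` → b = [8, 4, 4] (same object as a)
`a = [85, 61, 74]` → a = [85, 61, 74]
`b.append(278)` → b = [8, 4, 4, 278]
`print(a)` → prints [85, 61, 74]
`print(b)` → prints [8, 4, 4, 278]

Answer:
[85, 61, 74]
[8, 4, 4, 278]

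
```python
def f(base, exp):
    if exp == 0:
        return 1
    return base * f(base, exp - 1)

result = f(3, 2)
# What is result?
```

f(3, 2) = 3 * 3 = 9

Answer: 9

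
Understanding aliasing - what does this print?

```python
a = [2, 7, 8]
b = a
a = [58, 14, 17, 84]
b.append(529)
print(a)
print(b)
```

Key concept: rebinding vs mutation: a is rebound to a new list, b still points at the original.
Step by step:
`a = [2, 7, 8]` → a = [2, 7, 8]
`b = a` → b = [2, 7, 8] (same object as a)
`a = [58, 14, 17, 84]` → a = [58, 14, 17, 84]
`b.append(529)` → b = [2, 7, 8, 529]
`print(a)` → prints [58, 14, 17, 84]
`print(b)` → prints [2, 7, 8, 529]

Answer:
[58, 14, 17, 84]
[2, 7, 8, 529]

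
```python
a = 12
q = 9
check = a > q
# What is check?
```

Trace:
`a = 12` → a = 12
`q = 9` → q = 9
`check = a > q` → check = True
So check = True

Answer: True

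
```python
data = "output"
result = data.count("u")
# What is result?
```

Trace:
`data = "output"` → data = 'output'
`result = data.count("u")` → result = 2
So result = 2

Answer: 2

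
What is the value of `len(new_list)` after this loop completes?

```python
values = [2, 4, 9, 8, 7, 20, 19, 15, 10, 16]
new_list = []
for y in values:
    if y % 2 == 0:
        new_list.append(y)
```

Count even numbers in [2, 4, 9, 8, 7, 20, 19, 15, 10, 16]
`new_list` takes the values: [] → [2] → [2, 4] → [2, 4, 8] → [2, 4, 8, 20] → [2, 4, 8, 20, 10] → [2, 4, 8, 20, 10, 16]
So `len(new_list)` = 6

Answer: 6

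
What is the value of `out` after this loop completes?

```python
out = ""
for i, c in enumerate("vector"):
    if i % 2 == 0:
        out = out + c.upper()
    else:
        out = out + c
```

Uppercase even positions in 'vector'
`out` takes the values: "" → "V" → "Ve" → "VeC" → "VeCt" → "VeCtO" → "VeCtOr"

Answer: "VeCtOr"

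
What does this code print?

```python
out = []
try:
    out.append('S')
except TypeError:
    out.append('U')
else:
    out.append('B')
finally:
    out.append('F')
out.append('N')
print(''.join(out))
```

Execution trace: 'S' (try body, no exception) → 'B' (else) → 'F' (finally) → 'N' (after the try/except). Output: SBFN

Answer: SBFN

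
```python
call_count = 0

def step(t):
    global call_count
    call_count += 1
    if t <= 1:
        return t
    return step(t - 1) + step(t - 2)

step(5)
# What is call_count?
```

Calls(t) = 1 + Calls(t-1) + Calls(t-2); Calls(0)=Calls(1)=1. For t=5 this gives 15.

Answer: 15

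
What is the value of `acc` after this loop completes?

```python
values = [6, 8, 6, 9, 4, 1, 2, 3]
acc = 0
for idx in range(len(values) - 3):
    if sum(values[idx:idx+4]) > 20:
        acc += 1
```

Count windows with sum > 20
`acc` takes the values: 0 → 1 → 2

Answer: 2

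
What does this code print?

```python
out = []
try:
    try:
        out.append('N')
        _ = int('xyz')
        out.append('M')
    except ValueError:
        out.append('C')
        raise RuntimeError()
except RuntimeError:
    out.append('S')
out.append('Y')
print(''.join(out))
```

Execution trace: 'N' (inner try body) → 'C' (inner except ValueError) → 'S' (outer except RuntimeError) → 'Y' (after the try/except). Output: NCSY

Answer: NCSY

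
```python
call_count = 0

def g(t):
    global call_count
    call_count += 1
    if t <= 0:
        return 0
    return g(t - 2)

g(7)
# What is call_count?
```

Linear recursion stepping by 2: 5 calls from t=7 down to ≤0.

Answer: 5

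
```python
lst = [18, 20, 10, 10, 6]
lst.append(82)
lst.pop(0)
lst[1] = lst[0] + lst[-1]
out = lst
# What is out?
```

Trace:
`lst = [18, 20, 10, 10, 6]` → lst = [18, 20, 10, 10, 6]
`lst.append(82)` → lst = [18, 20, 10, 10, 6, 82]
`lst.pop(0)` → lst = [20, 10, 10, 6, 82]
`lst[1] = lst[0] + lst[-1]` → lst = [20, 102, 10, 6, 82]
`out = lst` → out = [20, 102, 10, 6, 82]
So out = [20, 102, 10, 6, 82]

Answer: [20, 102, 10, 6, 82]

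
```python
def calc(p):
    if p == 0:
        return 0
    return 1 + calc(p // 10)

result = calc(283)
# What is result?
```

Count of digits of 283: 3

Answer: 3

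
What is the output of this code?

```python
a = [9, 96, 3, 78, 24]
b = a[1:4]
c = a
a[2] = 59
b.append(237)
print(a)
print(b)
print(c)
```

Key concept: slice vs alias.
Step by step:
`a = [9, 96, 3, 78, 24]` → a = [9, 96, 3, 78, 24]
`b = a[1:4]` → b = [96, 3, 78]
`c = a` → c = [9, 96, 3, 78, 24] (same object as a)
`a[2] = 59` → a = [9, 96, 59, 78, 24] (same object as c); c = [9, 96, 59, 78, 24] (same object as a)
`b.append(237)` → b = [96, 3, 78, 237]
`print(a)` → prints [9, 96, 59, 78, 24]
`print(b)` → prints [96, 3, 78, 237]
`print(c)` → prints [9, 96, 59, 78, 24]

Answer:
[9, 96, 59, 78, 24]
[96, 3, 78, 237]
[9, 96, 59, 78, 24]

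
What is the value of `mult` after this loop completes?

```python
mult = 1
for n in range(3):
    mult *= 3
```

3^3 = 27
`mult` takes the values: 1 → 3 → 9 → 27

Answer: 27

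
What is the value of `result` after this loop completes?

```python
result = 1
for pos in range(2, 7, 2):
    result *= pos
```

Product of even numbers 2 to 6
`result` takes the values: 1 → 2 → 8 → 48

Answer: 48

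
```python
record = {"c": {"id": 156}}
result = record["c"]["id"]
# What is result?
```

Trace:
`record = {"c": {"id": 156}}` → record = {'c': {'id': 156}}
`result = record["c"]["id"]` → result = 156
So result = 156

Answer: 156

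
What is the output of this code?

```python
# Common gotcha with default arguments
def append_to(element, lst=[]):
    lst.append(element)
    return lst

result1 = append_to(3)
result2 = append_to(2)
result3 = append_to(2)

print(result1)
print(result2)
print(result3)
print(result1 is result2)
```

Key concept: mutable default argument gotcha.
Step by step:
`result1 = append_to(3)` → result1 = [3]
`result2 = append_to(2)` → result1 = [3, 2] (same object as result2); result2 = [3, 2] (same object as result1)
`result3 = append_to(2)` → result1 = [3, 2, 2] (same object as result2, result3); result2 = [3, 2, 2] (same object as result1, result3); result3 = [3, 2, 2] (same object as result1, result2)
`print(result1)` → prints [3, 2, 2]
`print(result2)` → prints [3, 2, 2]
`print(result3)` → prints [3, 2, 2]
`print(result1 is result2)` → prints True

Answer:
[3, 2, 2]
[3, 2, 2]
[3, 2, 2]
True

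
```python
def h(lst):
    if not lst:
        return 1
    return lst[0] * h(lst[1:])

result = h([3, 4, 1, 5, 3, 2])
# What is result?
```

Product over [3, 4, 1, 5, 3, 2] = 3 * 4 * 1 * 5 * 3 * 2 = 360

Answer: 360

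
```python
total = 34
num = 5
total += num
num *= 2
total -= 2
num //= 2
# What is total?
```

Trace:
`total = 34` → total = 34
`num = 5` → num = 5
`total += num` → total = 39
`num *= 2` → num = 10
`total -= 2` → total = 37
`num //= 2` → num = 5
So total = 37

Answer: 37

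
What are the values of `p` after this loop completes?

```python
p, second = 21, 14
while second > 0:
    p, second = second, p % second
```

GCD of 21 and 14
`p` takes the values: 21 → 14 → 7

Answer: 7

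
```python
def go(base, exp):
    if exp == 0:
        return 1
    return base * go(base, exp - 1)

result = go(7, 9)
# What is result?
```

go(7, 9) = 7 * 7 * 7 * 7 * 7 * 7 * 7 * 7 * 7 = 40353607

Answer: 40353607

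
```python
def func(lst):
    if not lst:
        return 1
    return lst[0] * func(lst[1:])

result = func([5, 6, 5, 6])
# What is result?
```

Product over [5, 6, 5, 6] = 5 * 6 * 5 * 6 = 900

Answer: 900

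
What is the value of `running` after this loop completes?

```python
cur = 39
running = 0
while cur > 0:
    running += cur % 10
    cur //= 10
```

Sum digits of 39
`running` takes the values: 0 → 9 → 12

Answer: 12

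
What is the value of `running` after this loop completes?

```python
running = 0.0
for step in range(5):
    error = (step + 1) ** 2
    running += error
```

Sum of squared losses 1² + 2² + ... + 5²
`running` takes the values: 0.0 → 1.0 → 5.0 → 14.0 → 30.0 → 55.0

Answer: 55.0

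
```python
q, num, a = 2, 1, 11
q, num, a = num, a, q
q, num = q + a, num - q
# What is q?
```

Trace:
`q, num, a = 2, 1, 11` → q = 2; num = 1; a = 11
`q, num, a = num, a, q` → q = 1; num = 11; a = 2
`q, num = q + a, num - q` → q = 3; num = 10
So q = 3

Answer: 3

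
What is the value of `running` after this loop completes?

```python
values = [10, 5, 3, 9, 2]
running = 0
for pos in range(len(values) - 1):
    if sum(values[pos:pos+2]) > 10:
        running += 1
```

Count windows with sum > 10
`running` takes the values: 0 → 1 → 2 → 3

Answer: 3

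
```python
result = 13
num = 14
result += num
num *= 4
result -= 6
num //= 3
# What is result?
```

Trace:
`result = 13` → result = 13
`num = 14` → num = 14
`result += num` → result = 27
`num *= 4` → num = 56
`result -= 6` → result = 21
`num //= 3` → num = 18
So result = 21

Answer: 21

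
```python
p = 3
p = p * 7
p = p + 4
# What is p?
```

Trace:
`p = 3` → p = 3
`p = p * 7` → p = 21
`p = p + 4` → p = 25
So p = 25

Answer: 25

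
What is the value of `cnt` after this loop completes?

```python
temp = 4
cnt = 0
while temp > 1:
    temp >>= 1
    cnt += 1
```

Count right shifts until 1
`cnt` takes the values: 0 → 1 → 2

Answer: 2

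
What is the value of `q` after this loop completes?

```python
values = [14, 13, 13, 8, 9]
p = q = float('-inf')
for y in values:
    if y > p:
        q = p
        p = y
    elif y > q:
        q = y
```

Second largest (with repeats) in [14, 13, 13, 8, 9]
`q` takes the values: -inf → 13

Answer: 13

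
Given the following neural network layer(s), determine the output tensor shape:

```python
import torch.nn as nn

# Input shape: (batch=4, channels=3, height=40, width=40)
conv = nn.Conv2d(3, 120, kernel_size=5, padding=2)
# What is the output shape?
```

Input: (4, 3, 40, 40) -> Output: (4, 120, 40, 40)

Answer: (4, 120, 40, 40)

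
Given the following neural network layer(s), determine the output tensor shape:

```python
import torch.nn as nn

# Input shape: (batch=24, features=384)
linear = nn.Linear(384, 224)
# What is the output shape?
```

Input: (24, 384) -> Output: (24, 224)

Answer: (24, 224)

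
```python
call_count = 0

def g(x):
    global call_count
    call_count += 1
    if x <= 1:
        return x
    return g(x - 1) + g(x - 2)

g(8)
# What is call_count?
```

Calls(x) = 1 + Calls(x-1) + Calls(x-2); Calls(0)=Calls(1)=1. For x=8 this gives 67.

Answer: 67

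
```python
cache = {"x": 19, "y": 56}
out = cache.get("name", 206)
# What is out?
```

Trace:
`cache = {"x": 19, "y": 56}` → cache = {'x': 19, 'y': 56}
`out = cache.get("name", 206)` → out = 206
So out = 206

Answer: 206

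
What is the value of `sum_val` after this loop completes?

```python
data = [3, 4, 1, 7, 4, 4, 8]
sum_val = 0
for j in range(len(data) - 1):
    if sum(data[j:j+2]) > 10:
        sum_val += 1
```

Count windows with sum > 10
`sum_val` takes the values: 0 → 1 → 2

Answer: 2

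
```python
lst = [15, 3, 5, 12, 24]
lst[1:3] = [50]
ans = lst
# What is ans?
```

Trace:
`lst = [15, 3, 5, 12, 24]` → lst = [15, 3, 5, 12, 24]
`lst[1:3] = [50]` → lst = [15, 50, 12, 24]
`ans = lst` → ans = [15, 50, 12, 24]
So ans = [15, 50, 12, 24]

Answer: [15, 50, 12, 24]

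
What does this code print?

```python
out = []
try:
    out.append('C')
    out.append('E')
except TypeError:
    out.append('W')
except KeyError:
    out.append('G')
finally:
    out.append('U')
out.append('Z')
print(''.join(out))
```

Execution trace: 'C' (try body) → 'E' (try body, no exception) → 'U' (finally) → 'Z' (after the try/except). Output: CEUZ

Answer: CEUZ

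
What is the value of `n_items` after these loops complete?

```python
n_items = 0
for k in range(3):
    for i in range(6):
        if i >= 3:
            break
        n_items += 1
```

Inner breaks at 3, outer runs 3 times
`n_items` takes the values: 0 → 1 → 2 → 3 → 4 → 5 → 6 → 7 → 8 → 9

Answer: 9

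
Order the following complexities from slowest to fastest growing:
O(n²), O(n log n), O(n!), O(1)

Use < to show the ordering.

Ordered by growth rate: O(1) < O(n log n) < O(n²) < O(n!)

Answer: O(1) < O(n log n) < O(n²) < O(n!)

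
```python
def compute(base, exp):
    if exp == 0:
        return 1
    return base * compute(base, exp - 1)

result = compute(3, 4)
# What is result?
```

compute(3, 4) = 3 * 3 * 3 * 3 = 81

Answer: 81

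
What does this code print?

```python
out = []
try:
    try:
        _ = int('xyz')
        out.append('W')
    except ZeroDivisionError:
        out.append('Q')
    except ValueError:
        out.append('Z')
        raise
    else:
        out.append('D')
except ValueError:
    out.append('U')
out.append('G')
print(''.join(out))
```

Execution trace: 'Z' (inner except ValueError) → 'U' (outer except ValueError) → 'G' (after the try/except). Output: ZUG

Answer: ZUG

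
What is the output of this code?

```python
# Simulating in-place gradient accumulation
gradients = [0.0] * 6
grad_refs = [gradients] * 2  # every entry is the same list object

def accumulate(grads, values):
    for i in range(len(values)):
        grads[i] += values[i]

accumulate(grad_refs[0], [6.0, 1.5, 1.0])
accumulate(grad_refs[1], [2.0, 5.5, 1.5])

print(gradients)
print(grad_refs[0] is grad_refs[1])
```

Key concept: gradient accumulation aliasing.
Step by step:
`gradients = [0.0] * 6` → gradients = [0.0, 0.0, 0.0, 0.0, 0.0, 0.0]
`grad_refs = [gradients] * 2` → grad_refs = [[0.0, 0.0, 0.0, 0.0, 0.0, 0.0], [0.0, 0.0, 0.0, 0.0, 0.0, 0.0]]
`accumulate(grad_refs[0], [6.0, 1.5, 1.0])` → gradients = [6.0, 1.5, 1.0, 0.0, 0.0, 0.0]; grad_refs = [[6.0, 1.5, 1.0, 0.0, 0.0, 0.0], [6.0, 1.5, 1.0, 0.0, 0.0, 0.0]]
`accumulate(grad_refs[1], [2.0, 5.5, 1.5])` → gradients = [8.0, 7.0, 2.5, 0.0, 0.0, 0.0]; grad_refs = [[8.0, 7.0, 2.5, 0.0, 0.0, 0.0], [8.0, 7.0, 2.5, 0.0, 0.0, 0.0]]
`print(gradients)` → prints [8.0, 7.0, 2.5, 0.0, 0.0, 0.0]
`print(grad_refs[0] is grad_refs[1])` → prints True

Answer:
[8.0, 7.0, 2.5, 0.0, 0.0, 0.0]
True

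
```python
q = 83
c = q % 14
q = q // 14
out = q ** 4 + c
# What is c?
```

Trace:
`q = 83` → q = 83
`c = q % 14` → c = 13
`q = q // 14` → q = 5
`out = q ** 4 + c` → out = 638
So c = 13

Answer: 13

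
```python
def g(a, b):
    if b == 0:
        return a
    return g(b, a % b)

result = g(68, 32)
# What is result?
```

g(68, 32) -> g(32, 4) -> g(4, 0) -> 4

Answer: 4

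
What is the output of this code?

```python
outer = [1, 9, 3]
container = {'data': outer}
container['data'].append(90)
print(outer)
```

Key concept: dict holds reference to list.
Step by step:
`outer = [1, 9, 3]` → outer = [1, 9, 3]
`container = {'data': outer}` → container = {'data': [1, 9, 3]}
`container['data'].append(90)` → outer = [1, 9, 3, 90]; container = {'data': [1, 9, 3, 90]}
`print(outer)` → prints [1, 9, 3, 90]

Answer: [1, 9, 3, 90]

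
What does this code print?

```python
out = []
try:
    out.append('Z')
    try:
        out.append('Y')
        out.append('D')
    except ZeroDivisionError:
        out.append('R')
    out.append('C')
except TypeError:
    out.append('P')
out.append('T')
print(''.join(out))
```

Execution trace: 'Z' (try body) → 'Y' (inner try body) → 'D' (inner try body, no exception) → 'C' (try body, no exception) → 'T' (after the try/except). Output: ZYDCT

Answer: ZYDCT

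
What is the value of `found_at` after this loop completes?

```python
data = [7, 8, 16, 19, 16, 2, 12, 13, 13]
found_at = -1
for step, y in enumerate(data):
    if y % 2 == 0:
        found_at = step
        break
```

First even number index in [7, 8, 16, 19, 16, 2, 12, 13, 13]
`found_at` takes the values: -1 → 1

Answer: 1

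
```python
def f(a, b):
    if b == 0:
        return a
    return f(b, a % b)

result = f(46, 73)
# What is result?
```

f(46, 73) -> f(73, 46) -> f(46, 27) -> f(27, 19) -> f(19, 8) -> f(8, 3) -> f(3, 2) -> f(2, 1) -> f(1, 0) -> 1

Answer: 1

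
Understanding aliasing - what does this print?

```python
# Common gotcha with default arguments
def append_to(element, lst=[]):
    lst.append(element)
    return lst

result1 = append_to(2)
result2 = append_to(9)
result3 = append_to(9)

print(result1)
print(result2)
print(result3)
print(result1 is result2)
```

Key concept: mutable default argument gotcha.
Step by step:
`result1 = append_to(2)` → result1 = [2]
`result2 = append_to(9)` → result1 = [2, 9] (same object as result2); result2 = [2, 9] (same object as result1)
`result3 = append_to(9)` → result1 = [2, 9, 9] (same object as result2, result3); result2 = [2, 9, 9] (same object as result1, result3); result3 = [2, 9, 9] (same object as result1, result2)
`print(result1)` → prints [2, 9, 9]
`print(result2)` → prints [2, 9, 9]
`print(result3)` → prints [2, 9, 9]
`print(result1 is result2)` → prints True

Answer:
[2, 9, 9]
[2, 9, 9]
[2, 9, 9]
True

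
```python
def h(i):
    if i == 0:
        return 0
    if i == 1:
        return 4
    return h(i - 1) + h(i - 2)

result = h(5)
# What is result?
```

Build up from base cases: h(0)=0, h(1)=4, h(2)=4, h(3)=8, h(4)=12, h(5)=20

Answer: 20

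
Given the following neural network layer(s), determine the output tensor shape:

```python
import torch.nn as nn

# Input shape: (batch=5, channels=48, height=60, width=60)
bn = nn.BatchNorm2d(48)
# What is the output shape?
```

Input: (5, 48, 60, 60) -> Output: (5, 48, 60, 60)

Answer: (5, 48, 60, 60)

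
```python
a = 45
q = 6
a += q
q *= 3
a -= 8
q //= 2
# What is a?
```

Trace:
`a = 45` → a = 45
`q = 6` → q = 6
`a += q` → a = 51
`q *= 3` → q = 18
`a -= 8` → a = 43
`q //= 2` → q = 9
So a = 43

Answer: 43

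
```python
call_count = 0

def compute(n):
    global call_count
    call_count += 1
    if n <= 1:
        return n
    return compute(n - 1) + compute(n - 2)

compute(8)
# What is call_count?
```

Calls(n) = 1 + Calls(n-1) + Calls(n-2); Calls(0)=Calls(1)=1. For n=8 this gives 67.

Answer: 67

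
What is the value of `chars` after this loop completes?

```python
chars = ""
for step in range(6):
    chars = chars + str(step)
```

Concatenate digits 0 to 5
`chars` takes the values: "" → "0" → "01" → "012" → "0123" → "01234" → "012345"

Answer: "012345"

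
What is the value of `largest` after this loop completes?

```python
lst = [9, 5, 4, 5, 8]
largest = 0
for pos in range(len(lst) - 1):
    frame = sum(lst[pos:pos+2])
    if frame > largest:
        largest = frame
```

Max sum of 2-element window in [9, 5, 4, 5, 8]
`largest` takes the values: 0 → 14

Answer: 14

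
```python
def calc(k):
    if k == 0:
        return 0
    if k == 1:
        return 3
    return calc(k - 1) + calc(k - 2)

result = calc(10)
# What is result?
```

Build up from base cases: calc(0)=0, calc(1)=3, calc(2)=3, calc(3)=6, calc(4)=9, calc(5)=15, calc(6)=24, ..., calc(10)=165

Answer: 165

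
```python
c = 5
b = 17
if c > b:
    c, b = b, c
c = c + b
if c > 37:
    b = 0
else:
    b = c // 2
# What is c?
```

Trace:
`c = 5` → c = 5
`b = 17` → b = 17
`if c > b: ...` → c > b is False → no variable changes
`c = c + b` → c = 22
`if c > 37: ...` → c > 37 is False, take else branch → b = 11
So c = 22

Answer: 22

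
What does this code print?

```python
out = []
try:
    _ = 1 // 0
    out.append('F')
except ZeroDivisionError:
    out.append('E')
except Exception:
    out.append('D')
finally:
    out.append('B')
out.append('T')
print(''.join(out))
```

Execution trace: 'E' (except ZeroDivisionError) → 'B' (finally) → 'T' (after the try/except). Output: EBT

Answer: EBT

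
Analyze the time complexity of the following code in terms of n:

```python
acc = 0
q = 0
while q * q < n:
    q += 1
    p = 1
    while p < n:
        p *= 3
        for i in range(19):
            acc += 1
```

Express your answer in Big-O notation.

Each loop level contributes: √n × log n × 1. Multiplying the contributions gives O(√n log n).

Answer: O(√n log n)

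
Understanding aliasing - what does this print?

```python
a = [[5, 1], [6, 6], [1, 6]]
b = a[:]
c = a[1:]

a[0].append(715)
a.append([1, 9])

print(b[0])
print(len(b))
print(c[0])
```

Key concept: slice with nested mutation.
Step by step:
`a = [[5, 1], [6, 6], [1, 6]]` → a = [[5, 1], [6, 6], [1, 6]]
`b = a[:]` → b = [[5, 1], [6, 6], [1, 6]]
`c = a[1:]` → c = [[6, 6], [1, 6]]
`a[0].append(715)` → a = [[5, 1, 715], [6, 6], [1, 6]]; b = [[5, 1, 715], [6, 6], [1, 6]]
`a.append([1, 9])` → a = [[5, 1, 715], [6, 6], [1, 6], [1, 9]]
`print(b[0])` → prints [5, 1, 715]
`print(len(b))` → prints 3
`print(c[0])` → prints [6, 6]

Answer:
[5, 1, 715]
3
[6, 6]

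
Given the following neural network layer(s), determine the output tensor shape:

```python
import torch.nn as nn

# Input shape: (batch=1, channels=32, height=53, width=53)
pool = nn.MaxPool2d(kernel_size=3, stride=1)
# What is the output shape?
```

Input: (1, 32, 53, 53) -> Output: (1, 32, 51, 51)

Answer: (1, 32, 51, 51)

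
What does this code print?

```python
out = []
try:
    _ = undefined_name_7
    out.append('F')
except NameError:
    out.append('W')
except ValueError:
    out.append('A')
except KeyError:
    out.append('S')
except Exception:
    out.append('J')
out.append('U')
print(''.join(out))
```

Execution trace: 'W' (except NameError) → 'U' (after the try/except). Output: WU

Answer: WU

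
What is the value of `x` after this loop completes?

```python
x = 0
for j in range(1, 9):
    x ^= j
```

XOR of 1 to 8
`x` takes the values: 0 → 1 → 3 → 0 → 4 → 1 → 7 → 0 → 8

Answer: 8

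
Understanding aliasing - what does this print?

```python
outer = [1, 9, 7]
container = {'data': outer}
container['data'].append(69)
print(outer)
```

Key concept: dict holds reference to list.
Step by step:
`outer = [1, 9, 7]` → outer = [1, 9, 7]
`container = {'data': outer}` → container = {'data': [1, 9, 7]}
`container['data'].append(69)` → outer = [1, 9, 7, 69]; container = {'data': [1, 9, 7, 69]}
`print(outer)` → prints [1, 9, 7, 69]

Answer: [1, 9, 7, 69]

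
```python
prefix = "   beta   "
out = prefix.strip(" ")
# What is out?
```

Trace:
`prefix = "   beta   "` → prefix = '   beta   '
`out = prefix.strip(" ")` → out = 'beta'
So out = 'beta'

Answer: 'beta'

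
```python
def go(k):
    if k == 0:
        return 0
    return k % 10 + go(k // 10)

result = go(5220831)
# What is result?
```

Sum of digits of 5220831: 1 + 3 + 8 + 0 + 2 + 2 + 5 = 21

Answer: 21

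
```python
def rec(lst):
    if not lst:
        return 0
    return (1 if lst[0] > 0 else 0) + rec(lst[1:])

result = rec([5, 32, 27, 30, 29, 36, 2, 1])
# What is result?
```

Count of positive elements in [5, 32, 27, 30, 29, 36, 2, 1] = 8

Answer: 8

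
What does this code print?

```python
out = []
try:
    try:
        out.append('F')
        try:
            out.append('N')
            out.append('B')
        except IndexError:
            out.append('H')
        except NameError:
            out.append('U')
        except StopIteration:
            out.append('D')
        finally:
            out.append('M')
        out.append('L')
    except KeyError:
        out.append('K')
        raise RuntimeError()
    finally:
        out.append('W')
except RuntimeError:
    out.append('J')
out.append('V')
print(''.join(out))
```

Execution trace: 'F' (try body) → 'N' (inner try body) → 'B' (inner try body, no exception) → 'M' (inner finally) → 'L' (try body, no exception) → 'W' (finally) → 'V' (after the try/except). Output: FNBMLWV

Answer: FNBMLWV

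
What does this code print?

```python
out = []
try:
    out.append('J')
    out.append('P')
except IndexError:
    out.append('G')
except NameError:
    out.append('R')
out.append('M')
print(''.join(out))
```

Execution trace: 'J' (try body) → 'P' (try body, no exception) → 'M' (after the try/except). Output: JPM

Answer: JPM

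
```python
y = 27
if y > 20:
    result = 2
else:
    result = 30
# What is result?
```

Trace:
`y = 27` → y = 27
`if y > 20: ...` → y > 20 is True → result = 2
So result = 2

Answer: 2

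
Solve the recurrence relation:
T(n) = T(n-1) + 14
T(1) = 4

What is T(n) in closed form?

Unrolling: T(n) = T(1) + 14·(n-1) = 4 + 14(n-1) = 14n - 10.

Answer: T(n) = 14n - 10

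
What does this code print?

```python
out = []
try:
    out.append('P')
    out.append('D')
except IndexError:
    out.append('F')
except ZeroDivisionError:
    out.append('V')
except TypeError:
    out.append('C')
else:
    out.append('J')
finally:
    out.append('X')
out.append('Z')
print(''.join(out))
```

Execution trace: 'P' (try body) → 'D' (try body, no exception) → 'J' (else) → 'X' (finally) → 'Z' (after the try/except). Output: PDJXZ

Answer: PDJXZ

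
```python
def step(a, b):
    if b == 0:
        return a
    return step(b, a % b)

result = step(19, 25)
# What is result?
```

step(19, 25) -> step(25, 19) -> step(19, 6) -> step(6, 1) -> step(1, 0) -> 1

Answer: 1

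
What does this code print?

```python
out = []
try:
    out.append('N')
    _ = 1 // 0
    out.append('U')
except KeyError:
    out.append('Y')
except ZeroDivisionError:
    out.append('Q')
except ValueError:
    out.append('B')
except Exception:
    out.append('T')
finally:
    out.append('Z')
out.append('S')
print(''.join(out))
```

Execution trace: 'N' (try body) → 'Q' (except ZeroDivisionError) → 'Z' (finally) → 'S' (after the try/except). Output: NQZS

Answer: NQZS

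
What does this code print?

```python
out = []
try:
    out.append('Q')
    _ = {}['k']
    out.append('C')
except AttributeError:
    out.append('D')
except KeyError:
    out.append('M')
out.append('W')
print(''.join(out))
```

Execution trace: 'Q' (try body) → 'M' (except KeyError) → 'W' (after the try/except). Output: QMW

Answer: QMW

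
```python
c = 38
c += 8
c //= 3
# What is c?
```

Trace:
`c = 38` → c = 38
`c += 8` → c = 46
`c //= 3` → c = 15
So c = 15

Answer: 15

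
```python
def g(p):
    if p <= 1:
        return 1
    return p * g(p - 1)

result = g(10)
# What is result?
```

g(10) = 10 * 9 * 8 * 7 * 6 * 5 * 4 * 3 * 2 * 1 = 3628800

Answer: 3628800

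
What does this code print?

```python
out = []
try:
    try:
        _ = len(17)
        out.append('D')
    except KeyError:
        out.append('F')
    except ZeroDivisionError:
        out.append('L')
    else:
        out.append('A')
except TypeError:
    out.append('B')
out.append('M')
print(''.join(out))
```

Execution trace: 'B' (outer except TypeError) → 'M' (after the try/except). Output: BM

Answer: BM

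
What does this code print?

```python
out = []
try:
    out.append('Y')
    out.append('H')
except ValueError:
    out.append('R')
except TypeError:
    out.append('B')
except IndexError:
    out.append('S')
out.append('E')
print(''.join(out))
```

Execution trace: 'Y' (try body) → 'H' (try body, no exception) → 'E' (after the try/except). Output: YHE

Answer: YHE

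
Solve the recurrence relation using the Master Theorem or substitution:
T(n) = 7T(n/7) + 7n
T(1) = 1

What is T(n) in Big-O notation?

By Master Theorem: a=7, b=7, f(n)=7n. Since log_7(7) = 1 and f(n) = Θ(n^1), Case 2 applies. T(n) = O(n log n).

Answer: O(n log n)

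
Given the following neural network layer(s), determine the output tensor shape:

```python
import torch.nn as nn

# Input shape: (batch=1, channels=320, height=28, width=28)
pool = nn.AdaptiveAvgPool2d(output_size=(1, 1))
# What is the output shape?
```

Input: (1, 320, 28, 28) -> Output: (1, 320, 1, 1)

Answer: (1, 320, 1, 1)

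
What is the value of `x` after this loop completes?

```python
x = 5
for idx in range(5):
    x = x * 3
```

Multiply by 3, 5 times: 5 * 3^5 = 1215
`x` takes the values: 5 → 15 → 45 → 135 → 405 → 1215

Answer: 1215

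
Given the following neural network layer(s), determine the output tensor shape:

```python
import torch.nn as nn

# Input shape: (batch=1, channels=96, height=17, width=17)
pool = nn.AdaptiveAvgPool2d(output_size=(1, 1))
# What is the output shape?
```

Input: (1, 96, 17, 17) -> Output: (1, 96, 1, 1)

Answer: (1, 96, 1, 1)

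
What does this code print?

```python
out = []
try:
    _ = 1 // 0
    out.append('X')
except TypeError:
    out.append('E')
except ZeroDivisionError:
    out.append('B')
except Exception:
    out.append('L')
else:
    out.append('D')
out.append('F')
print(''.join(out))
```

Execution trace: 'B' (except ZeroDivisionError) → 'F' (after the try/except). Output: BF

Answer: BF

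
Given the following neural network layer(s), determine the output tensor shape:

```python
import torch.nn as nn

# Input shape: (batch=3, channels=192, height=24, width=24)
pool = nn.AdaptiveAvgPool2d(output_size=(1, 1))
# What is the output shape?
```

Input: (3, 192, 24, 24) -> Output: (3, 192, 1, 1)

Answer: (3, 192, 1, 1)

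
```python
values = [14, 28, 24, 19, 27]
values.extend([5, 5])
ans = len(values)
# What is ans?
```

Trace:
`values = [14, 28, 24, 19, 27]` → values = [14, 28, 24, 19, 27]
`values.extend([5, 5])` → values = [14, 28, 24, 19, 27, 5, 5]
`ans = len(values)` → ans = 7
So ans = 7

Answer: 7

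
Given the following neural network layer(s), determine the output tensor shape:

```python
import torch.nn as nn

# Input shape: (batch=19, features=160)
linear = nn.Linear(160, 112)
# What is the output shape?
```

Input: (19, 160) -> Output: (19, 112)

Answer: (19, 112)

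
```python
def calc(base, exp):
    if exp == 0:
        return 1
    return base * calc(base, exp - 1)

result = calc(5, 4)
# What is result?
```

calc(5, 4) = 5 * 5 * 5 * 5 = 625

Answer: 625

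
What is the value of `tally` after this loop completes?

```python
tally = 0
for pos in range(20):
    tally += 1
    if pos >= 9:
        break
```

Loop breaks when pos reaches 9, tally is 10
`tally` takes the values: 0 → 1 → 2 → 3 → 4 → 5 → 6 → 7 → 8 → 9 → 10

Answer: 10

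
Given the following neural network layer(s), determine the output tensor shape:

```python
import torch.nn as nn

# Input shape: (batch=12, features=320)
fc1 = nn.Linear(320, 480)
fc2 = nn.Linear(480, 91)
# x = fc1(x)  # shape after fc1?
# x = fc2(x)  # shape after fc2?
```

Input: (12, 320) -> after fc1: (12, 480) -> Output: (12, 91)

Answer: (12, 91)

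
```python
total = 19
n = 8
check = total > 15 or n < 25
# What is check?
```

Trace:
`total = 19` → total = 19
`n = 8` → n = 8
`check = total > 15 or n < 25` → check = True
So check = True

Answer: True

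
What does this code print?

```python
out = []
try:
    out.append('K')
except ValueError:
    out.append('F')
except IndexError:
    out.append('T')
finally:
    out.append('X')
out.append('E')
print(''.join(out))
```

Execution trace: 'K' (try body, no exception) → 'X' (finally) → 'E' (after the try/except). Output: KXE

Answer: KXE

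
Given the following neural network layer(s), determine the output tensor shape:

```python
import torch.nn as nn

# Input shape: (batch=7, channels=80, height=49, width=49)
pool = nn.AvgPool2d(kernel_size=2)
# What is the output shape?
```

Input: (7, 80, 49, 49) -> Output: (7, 80, 24, 24)

Answer: (7, 80, 24, 24)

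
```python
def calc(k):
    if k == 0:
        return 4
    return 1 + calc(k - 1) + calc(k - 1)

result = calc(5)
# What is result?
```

calc(k) = 1 + 2·calc(k-1), calc(0)=4. Closed form: (4+1)·2^5 - 1 = 159.

Answer: 159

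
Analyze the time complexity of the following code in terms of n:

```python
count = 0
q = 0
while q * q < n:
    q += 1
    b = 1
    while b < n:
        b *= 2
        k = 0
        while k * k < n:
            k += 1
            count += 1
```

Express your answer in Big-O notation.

Each loop level contributes: √n × log n × √n. Multiplying the contributions gives O(n log n).

Answer: O(n log n)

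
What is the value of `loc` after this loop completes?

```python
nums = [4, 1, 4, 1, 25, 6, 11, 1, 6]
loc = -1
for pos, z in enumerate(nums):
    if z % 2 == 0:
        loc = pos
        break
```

First even number index in [4, 1, 4, 1, 25, 6, 11, 1, 6]
`loc` takes the values: -1 → 0

Answer: 0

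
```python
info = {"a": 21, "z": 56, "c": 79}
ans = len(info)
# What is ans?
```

Trace:
`info = {"a": 21, "z": 56, "c": 79}` → info = {'a': 21, 'z': 56, 'c': 79}
`ans = len(info)` → ans = 3
So ans = 3

Answer: 3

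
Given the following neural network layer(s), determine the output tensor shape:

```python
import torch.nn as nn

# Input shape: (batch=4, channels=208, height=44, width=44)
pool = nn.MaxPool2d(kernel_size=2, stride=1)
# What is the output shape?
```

Input: (4, 208, 44, 44) -> Output: (4, 208, 43, 43)

Answer: (4, 208, 43, 43)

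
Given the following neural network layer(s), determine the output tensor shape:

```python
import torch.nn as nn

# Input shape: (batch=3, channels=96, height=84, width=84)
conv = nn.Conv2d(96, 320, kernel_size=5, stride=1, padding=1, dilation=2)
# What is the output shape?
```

Input: (3, 96, 84, 84) -> Output: (3, 320, 78, 78)

Answer: (3, 320, 78, 78)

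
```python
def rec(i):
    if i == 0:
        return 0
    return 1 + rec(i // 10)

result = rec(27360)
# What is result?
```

Count of digits of 27360: 5

Answer: 5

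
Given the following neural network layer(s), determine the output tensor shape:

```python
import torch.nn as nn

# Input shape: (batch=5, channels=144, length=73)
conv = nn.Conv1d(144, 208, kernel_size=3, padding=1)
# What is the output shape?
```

Input: (5, 144, 73) -> Output: (5, 208, 73)

Answer: (5, 208, 73)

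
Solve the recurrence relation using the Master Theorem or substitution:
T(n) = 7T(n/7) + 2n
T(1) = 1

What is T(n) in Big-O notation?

By Master Theorem: a=7, b=7, f(n)=2n. Since log_7(7) = 1 and f(n) = Θ(n^1), Case 2 applies. T(n) = O(n log n).

Answer: O(n log n)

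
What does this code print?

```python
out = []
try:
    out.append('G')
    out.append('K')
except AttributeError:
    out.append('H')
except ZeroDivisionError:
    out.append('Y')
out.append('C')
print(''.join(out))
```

Execution trace: 'G' (try body) → 'K' (try body, no exception) → 'C' (after the try/except). Output: GKC

Answer: GKC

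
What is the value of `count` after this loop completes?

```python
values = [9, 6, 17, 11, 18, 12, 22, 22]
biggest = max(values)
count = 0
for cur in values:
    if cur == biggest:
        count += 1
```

Count of max value 22 in [9, 6, 17, 11, 18, 12, 22, 22]
`count` takes the values: 0 → 1 → 2

Answer: 2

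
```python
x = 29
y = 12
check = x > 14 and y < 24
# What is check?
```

Trace:
`x = 29` → x = 29
`y = 12` → y = 12
`check = x > 14 and y < 24` → check = True
So check = True

Answer: True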